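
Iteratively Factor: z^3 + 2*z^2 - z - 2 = (z - 1)*(z^2 + 3*z + 2) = (z - 1)*(z + 1)*(z + 2)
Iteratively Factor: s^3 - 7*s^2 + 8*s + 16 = (s - 4)*(s^2 - 3*s - 4) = (s - 4)^2*(s + 1)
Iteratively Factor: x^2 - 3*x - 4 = (x - 4)*(x + 1)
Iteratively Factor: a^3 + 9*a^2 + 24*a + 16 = (a + 4)*(a^2 + 5*a + 4) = (a + 4)^2*(a + 1)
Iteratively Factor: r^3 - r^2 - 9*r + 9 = (r - 3)*(r^2 + 2*r - 3) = (r - 3)*(r - 1)*(r + 3)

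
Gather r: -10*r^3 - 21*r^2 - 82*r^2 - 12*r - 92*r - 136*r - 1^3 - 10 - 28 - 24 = -10*r^3 - 103*r^2 - 240*r - 63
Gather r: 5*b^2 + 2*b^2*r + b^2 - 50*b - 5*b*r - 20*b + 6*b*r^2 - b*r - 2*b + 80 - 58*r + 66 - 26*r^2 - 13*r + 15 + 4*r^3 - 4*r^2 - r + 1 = 6*b^2 - 72*b + 4*r^3 + r^2*(6*b - 30) + r*(2*b^2 - 6*b - 72) + 162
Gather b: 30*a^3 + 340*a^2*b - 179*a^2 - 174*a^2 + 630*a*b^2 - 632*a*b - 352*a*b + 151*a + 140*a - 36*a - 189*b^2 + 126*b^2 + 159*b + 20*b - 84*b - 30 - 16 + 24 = 30*a^3 - 353*a^2 + 255*a + b^2*(630*a - 63) + b*(340*a^2 - 984*a + 95) - 22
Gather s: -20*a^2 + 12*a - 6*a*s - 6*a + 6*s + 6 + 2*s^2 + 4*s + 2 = -20*a^2 + 6*a + 2*s^2 + s*(10 - 6*a) + 8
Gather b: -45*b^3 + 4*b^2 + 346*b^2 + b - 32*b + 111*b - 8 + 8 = -45*b^3 + 350*b^2 + 80*b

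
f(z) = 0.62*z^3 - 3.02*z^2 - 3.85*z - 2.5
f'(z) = 1.86*z^2 - 6.04*z - 3.85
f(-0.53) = -1.40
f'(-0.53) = -0.13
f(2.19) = -18.90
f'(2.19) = -8.16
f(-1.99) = -11.68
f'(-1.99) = 15.54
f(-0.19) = -1.88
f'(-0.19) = -2.64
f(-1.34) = -4.26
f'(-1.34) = 7.58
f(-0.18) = -1.91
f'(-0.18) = -2.70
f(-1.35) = -4.33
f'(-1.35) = 7.69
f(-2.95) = -33.34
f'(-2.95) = 30.15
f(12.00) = 587.78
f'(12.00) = 191.51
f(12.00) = 587.78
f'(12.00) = 191.51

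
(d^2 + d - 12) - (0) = d^2 + d - 12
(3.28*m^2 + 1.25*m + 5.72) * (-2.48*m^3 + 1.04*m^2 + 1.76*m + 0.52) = -8.1344*m^5 + 0.3112*m^4 - 7.1128*m^3 + 9.8544*m^2 + 10.7172*m + 2.9744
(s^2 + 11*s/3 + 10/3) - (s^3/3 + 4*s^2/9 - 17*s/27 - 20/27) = -s^3/3 + 5*s^2/9 + 116*s/27 + 110/27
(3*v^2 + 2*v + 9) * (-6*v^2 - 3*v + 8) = -18*v^4 - 21*v^3 - 36*v^2 - 11*v + 72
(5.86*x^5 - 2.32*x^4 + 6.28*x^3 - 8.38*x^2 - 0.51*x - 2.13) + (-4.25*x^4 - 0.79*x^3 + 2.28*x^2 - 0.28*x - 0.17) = 5.86*x^5 - 6.57*x^4 + 5.49*x^3 - 6.1*x^2 - 0.79*x - 2.3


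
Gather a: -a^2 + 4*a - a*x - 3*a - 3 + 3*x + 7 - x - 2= -a^2 + a*(1 - x) + 2*x + 2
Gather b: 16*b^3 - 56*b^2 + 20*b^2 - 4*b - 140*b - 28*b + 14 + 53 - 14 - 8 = 16*b^3 - 36*b^2 - 172*b + 45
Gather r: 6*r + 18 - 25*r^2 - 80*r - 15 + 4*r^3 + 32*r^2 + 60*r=4*r^3 + 7*r^2 - 14*r + 3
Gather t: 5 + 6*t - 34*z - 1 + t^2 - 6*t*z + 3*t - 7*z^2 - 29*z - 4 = t^2 + t*(9 - 6*z) - 7*z^2 - 63*z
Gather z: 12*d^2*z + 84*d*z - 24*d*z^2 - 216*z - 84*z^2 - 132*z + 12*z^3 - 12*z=12*z^3 + z^2*(-24*d - 84) + z*(12*d^2 + 84*d - 360)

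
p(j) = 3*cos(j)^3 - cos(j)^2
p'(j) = -9*sin(j)*cos(j)^2 + 2*sin(j)*cos(j) = (2 - 9*cos(j))*sin(j)*cos(j)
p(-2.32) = -1.41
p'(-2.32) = 4.05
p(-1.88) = -0.18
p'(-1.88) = 1.37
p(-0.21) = 1.85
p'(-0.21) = 1.39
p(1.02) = 0.16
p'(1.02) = -1.21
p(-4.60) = -0.02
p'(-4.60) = -0.34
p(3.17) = -4.00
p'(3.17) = 0.31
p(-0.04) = 1.99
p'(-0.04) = 0.28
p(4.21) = -0.57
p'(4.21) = 2.67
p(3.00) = -3.89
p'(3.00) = -1.52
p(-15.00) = -1.89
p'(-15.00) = 4.37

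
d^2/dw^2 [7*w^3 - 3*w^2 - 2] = 42*w - 6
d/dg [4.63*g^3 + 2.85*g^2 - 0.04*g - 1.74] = 13.89*g^2 + 5.7*g - 0.04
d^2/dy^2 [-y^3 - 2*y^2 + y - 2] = -6*y - 4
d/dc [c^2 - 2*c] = 2*c - 2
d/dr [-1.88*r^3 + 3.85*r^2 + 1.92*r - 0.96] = -5.64*r^2 + 7.7*r + 1.92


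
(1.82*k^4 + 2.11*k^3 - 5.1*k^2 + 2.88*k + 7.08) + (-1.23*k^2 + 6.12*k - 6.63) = 1.82*k^4 + 2.11*k^3 - 6.33*k^2 + 9.0*k + 0.45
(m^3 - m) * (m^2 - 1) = m^5 - 2*m^3 + m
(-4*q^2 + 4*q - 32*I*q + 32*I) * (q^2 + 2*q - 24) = -4*q^4 - 4*q^3 - 32*I*q^3 + 104*q^2 - 32*I*q^2 - 96*q + 832*I*q - 768*I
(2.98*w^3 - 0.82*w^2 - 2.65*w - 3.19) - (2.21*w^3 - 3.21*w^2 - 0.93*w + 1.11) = 0.77*w^3 + 2.39*w^2 - 1.72*w - 4.3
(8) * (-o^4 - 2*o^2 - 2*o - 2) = -8*o^4 - 16*o^2 - 16*o - 16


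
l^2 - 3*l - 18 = (l - 6)*(l + 3)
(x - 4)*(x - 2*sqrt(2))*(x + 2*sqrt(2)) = x^3 - 4*x^2 - 8*x + 32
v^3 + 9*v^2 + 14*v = v*(v + 2)*(v + 7)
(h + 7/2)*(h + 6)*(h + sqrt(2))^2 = h^4 + 2*sqrt(2)*h^3 + 19*h^3/2 + 23*h^2 + 19*sqrt(2)*h^2 + 19*h + 42*sqrt(2)*h + 42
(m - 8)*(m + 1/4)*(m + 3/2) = m^3 - 25*m^2/4 - 109*m/8 - 3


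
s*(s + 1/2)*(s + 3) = s^3 + 7*s^2/2 + 3*s/2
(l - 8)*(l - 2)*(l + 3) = l^3 - 7*l^2 - 14*l + 48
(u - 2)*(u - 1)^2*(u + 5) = u^4 + u^3 - 15*u^2 + 23*u - 10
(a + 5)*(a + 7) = a^2 + 12*a + 35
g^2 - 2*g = g*(g - 2)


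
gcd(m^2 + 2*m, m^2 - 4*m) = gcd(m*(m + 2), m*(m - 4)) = m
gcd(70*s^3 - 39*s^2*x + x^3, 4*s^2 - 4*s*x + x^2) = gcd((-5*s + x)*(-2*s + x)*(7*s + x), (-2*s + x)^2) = -2*s + x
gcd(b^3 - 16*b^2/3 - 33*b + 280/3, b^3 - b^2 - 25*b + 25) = b + 5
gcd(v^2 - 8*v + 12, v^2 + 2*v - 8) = v - 2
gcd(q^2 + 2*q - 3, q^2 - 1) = q - 1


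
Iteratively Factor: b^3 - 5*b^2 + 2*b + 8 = (b - 2)*(b^2 - 3*b - 4) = (b - 2)*(b + 1)*(b - 4)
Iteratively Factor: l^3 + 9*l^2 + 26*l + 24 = (l + 2)*(l^2 + 7*l + 12) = (l + 2)*(l + 3)*(l + 4)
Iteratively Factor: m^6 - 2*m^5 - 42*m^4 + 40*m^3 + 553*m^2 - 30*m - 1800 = (m + 3)*(m^5 - 5*m^4 - 27*m^3 + 121*m^2 + 190*m - 600) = (m + 3)^2*(m^4 - 8*m^3 - 3*m^2 + 130*m - 200) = (m - 2)*(m + 3)^2*(m^3 - 6*m^2 - 15*m + 100) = (m - 2)*(m + 3)^2*(m + 4)*(m^2 - 10*m + 25) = (m - 5)*(m - 2)*(m + 3)^2*(m + 4)*(m - 5)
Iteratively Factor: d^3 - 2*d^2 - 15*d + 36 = (d - 3)*(d^2 + d - 12) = (d - 3)^2*(d + 4)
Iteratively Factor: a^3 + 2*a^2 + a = (a + 1)*(a^2 + a) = (a + 1)^2*(a)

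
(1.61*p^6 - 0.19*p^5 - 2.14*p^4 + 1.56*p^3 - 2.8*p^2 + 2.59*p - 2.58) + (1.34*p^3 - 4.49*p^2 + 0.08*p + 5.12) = 1.61*p^6 - 0.19*p^5 - 2.14*p^4 + 2.9*p^3 - 7.29*p^2 + 2.67*p + 2.54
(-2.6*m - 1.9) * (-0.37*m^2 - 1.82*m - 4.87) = 0.962*m^3 + 5.435*m^2 + 16.12*m + 9.253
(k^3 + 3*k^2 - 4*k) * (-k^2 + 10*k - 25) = -k^5 + 7*k^4 + 9*k^3 - 115*k^2 + 100*k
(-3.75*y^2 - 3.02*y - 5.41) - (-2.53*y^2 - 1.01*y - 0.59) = -1.22*y^2 - 2.01*y - 4.82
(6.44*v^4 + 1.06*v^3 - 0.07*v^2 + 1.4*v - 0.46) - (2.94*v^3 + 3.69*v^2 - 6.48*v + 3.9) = 6.44*v^4 - 1.88*v^3 - 3.76*v^2 + 7.88*v - 4.36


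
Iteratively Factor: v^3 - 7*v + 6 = (v - 1)*(v^2 + v - 6) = (v - 1)*(v + 3)*(v - 2)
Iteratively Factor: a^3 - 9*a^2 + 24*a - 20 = (a - 2)*(a^2 - 7*a + 10) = (a - 5)*(a - 2)*(a - 2)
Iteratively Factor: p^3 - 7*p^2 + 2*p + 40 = (p + 2)*(p^2 - 9*p + 20) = (p - 5)*(p + 2)*(p - 4)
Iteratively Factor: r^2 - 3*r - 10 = (r + 2)*(r - 5)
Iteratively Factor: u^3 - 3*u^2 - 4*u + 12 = (u - 2)*(u^2 - u - 6) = (u - 2)*(u + 2)*(u - 3)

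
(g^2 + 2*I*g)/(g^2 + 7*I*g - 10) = g/(g + 5*I)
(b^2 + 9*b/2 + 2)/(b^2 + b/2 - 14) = (2*b + 1)/(2*b - 7)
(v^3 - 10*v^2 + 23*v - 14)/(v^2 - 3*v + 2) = v - 7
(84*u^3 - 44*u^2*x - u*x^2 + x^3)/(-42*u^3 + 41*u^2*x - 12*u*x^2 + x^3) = (-42*u^2 + u*x + x^2)/(21*u^2 - 10*u*x + x^2)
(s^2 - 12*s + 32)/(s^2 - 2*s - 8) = (s - 8)/(s + 2)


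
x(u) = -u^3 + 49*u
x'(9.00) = -194.00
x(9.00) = -288.00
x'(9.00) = -194.00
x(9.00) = -288.00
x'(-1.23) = 44.46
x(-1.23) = -58.41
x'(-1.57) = 41.61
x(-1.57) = -73.06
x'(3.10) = 20.17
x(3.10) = 122.11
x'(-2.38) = 32.01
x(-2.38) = -103.14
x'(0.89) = 46.62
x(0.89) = 42.91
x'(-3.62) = 9.69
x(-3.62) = -129.94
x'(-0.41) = 48.50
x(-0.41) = -20.02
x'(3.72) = 7.48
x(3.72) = 130.80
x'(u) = 49 - 3*u^2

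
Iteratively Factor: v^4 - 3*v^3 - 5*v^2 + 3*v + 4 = (v - 4)*(v^3 + v^2 - v - 1) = (v - 4)*(v + 1)*(v^2 - 1) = (v - 4)*(v + 1)^2*(v - 1)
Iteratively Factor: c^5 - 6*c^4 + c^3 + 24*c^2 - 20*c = (c - 5)*(c^4 - c^3 - 4*c^2 + 4*c) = (c - 5)*(c - 1)*(c^3 - 4*c) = c*(c - 5)*(c - 1)*(c^2 - 4) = c*(c - 5)*(c - 2)*(c - 1)*(c + 2)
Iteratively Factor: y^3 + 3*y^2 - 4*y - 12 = (y - 2)*(y^2 + 5*y + 6) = (y - 2)*(y + 2)*(y + 3)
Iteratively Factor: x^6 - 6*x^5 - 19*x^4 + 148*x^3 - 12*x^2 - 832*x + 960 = (x - 5)*(x^5 - x^4 - 24*x^3 + 28*x^2 + 128*x - 192) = (x - 5)*(x + 3)*(x^4 - 4*x^3 - 12*x^2 + 64*x - 64) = (x - 5)*(x + 3)*(x + 4)*(x^3 - 8*x^2 + 20*x - 16) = (x - 5)*(x - 2)*(x + 3)*(x + 4)*(x^2 - 6*x + 8) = (x - 5)*(x - 2)^2*(x + 3)*(x + 4)*(x - 4)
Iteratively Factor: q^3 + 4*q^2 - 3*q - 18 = (q - 2)*(q^2 + 6*q + 9) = (q - 2)*(q + 3)*(q + 3)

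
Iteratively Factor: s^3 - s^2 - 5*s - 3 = (s - 3)*(s^2 + 2*s + 1) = (s - 3)*(s + 1)*(s + 1)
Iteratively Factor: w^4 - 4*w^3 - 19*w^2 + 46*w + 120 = (w - 4)*(w^3 - 19*w - 30) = (w - 4)*(w + 3)*(w^2 - 3*w - 10) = (w - 4)*(w + 2)*(w + 3)*(w - 5)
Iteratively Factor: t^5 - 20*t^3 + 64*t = (t - 2)*(t^4 + 2*t^3 - 16*t^2 - 32*t) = (t - 2)*(t + 2)*(t^3 - 16*t) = t*(t - 2)*(t + 2)*(t^2 - 16) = t*(t - 2)*(t + 2)*(t + 4)*(t - 4)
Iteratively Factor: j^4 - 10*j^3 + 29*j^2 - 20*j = (j - 4)*(j^3 - 6*j^2 + 5*j) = j*(j - 4)*(j^2 - 6*j + 5) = j*(j - 5)*(j - 4)*(j - 1)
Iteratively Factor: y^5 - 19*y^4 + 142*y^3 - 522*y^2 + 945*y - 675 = (y - 3)*(y^4 - 16*y^3 + 94*y^2 - 240*y + 225) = (y - 5)*(y - 3)*(y^3 - 11*y^2 + 39*y - 45) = (y - 5)*(y - 3)^2*(y^2 - 8*y + 15) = (y - 5)*(y - 3)^3*(y - 5)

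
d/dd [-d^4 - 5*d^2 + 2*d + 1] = -4*d^3 - 10*d + 2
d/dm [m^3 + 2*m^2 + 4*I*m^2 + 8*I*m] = 3*m^2 + m*(4 + 8*I) + 8*I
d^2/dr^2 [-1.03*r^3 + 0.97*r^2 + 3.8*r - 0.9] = 1.94 - 6.18*r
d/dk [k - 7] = 1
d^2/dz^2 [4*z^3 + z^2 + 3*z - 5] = 24*z + 2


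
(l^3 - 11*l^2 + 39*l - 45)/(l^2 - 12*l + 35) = (l^2 - 6*l + 9)/(l - 7)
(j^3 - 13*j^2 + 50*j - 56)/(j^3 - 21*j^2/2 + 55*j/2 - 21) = 2*(j - 4)/(2*j - 3)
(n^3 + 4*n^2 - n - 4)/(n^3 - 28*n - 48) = (n^2 - 1)/(n^2 - 4*n - 12)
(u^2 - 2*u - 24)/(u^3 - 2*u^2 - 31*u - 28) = (u - 6)/(u^2 - 6*u - 7)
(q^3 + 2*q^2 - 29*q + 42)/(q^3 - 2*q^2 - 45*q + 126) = (q - 2)/(q - 6)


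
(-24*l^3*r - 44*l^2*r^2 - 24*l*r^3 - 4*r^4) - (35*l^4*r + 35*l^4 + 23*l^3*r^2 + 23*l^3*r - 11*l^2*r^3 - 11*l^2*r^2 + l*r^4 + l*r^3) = -35*l^4*r - 35*l^4 - 23*l^3*r^2 - 47*l^3*r + 11*l^2*r^3 - 33*l^2*r^2 - l*r^4 - 25*l*r^3 - 4*r^4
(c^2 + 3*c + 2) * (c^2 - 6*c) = c^4 - 3*c^3 - 16*c^2 - 12*c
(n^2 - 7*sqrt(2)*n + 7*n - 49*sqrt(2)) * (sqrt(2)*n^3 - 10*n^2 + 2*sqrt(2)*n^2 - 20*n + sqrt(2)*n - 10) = sqrt(2)*n^5 - 24*n^4 + 9*sqrt(2)*n^4 - 216*n^3 + 85*sqrt(2)*n^3 - 360*n^2 + 637*sqrt(2)*n^2 - 168*n + 1050*sqrt(2)*n + 490*sqrt(2)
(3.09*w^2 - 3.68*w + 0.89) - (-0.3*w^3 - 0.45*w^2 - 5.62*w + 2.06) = 0.3*w^3 + 3.54*w^2 + 1.94*w - 1.17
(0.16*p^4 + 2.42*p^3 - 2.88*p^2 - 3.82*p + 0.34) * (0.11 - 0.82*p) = -0.1312*p^5 - 1.9668*p^4 + 2.6278*p^3 + 2.8156*p^2 - 0.699*p + 0.0374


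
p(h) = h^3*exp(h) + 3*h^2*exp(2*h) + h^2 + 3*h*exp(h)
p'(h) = h^3*exp(h) + 6*h^2*exp(2*h) + 3*h^2*exp(h) + 6*h*exp(2*h) + 3*h*exp(h) + 2*h + 3*exp(h)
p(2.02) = 807.52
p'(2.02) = 2306.73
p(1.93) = 623.56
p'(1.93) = 1801.41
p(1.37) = 115.37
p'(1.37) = 364.71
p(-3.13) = 8.10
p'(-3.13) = -6.52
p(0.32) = 2.05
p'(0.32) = 11.37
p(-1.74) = 1.47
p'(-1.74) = -2.96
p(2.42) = 2468.85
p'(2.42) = 6757.45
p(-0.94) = -0.14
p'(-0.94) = -1.15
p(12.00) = 11443587859688.44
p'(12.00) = 24794176211343.82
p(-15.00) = 225.00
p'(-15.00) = -30.00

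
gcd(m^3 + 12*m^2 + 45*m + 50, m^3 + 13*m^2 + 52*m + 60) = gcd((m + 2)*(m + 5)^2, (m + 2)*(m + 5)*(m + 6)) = m^2 + 7*m + 10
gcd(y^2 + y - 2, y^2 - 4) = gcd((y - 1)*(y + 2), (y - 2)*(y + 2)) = y + 2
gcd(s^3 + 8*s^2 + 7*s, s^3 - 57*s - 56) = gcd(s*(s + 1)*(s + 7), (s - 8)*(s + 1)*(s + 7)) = s^2 + 8*s + 7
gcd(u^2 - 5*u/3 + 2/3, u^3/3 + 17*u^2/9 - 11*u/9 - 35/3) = 1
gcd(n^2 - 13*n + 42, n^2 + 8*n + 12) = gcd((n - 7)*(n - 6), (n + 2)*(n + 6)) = 1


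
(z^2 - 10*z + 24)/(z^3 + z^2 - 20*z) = (z - 6)/(z*(z + 5))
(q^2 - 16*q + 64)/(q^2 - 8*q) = (q - 8)/q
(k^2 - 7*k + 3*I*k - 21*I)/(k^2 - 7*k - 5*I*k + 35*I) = (k + 3*I)/(k - 5*I)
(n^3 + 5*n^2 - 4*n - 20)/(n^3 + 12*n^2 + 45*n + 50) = (n - 2)/(n + 5)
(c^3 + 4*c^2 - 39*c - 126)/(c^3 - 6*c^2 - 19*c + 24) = (c^2 + c - 42)/(c^2 - 9*c + 8)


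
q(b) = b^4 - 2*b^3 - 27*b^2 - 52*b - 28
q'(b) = 4*b^3 - 6*b^2 - 54*b - 52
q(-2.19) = 0.39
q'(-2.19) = -4.53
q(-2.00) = 0.00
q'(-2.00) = 0.00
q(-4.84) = 366.71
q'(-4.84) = -384.71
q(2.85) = -375.83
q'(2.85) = -162.04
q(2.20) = -270.95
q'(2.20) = -157.25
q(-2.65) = 6.73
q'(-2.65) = -25.47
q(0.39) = -52.48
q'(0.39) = -73.74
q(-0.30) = -14.77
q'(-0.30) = -36.45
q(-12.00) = 20900.00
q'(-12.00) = -7180.00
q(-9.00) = 6272.00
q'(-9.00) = -2968.00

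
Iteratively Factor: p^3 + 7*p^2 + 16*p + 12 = (p + 2)*(p^2 + 5*p + 6) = (p + 2)*(p + 3)*(p + 2)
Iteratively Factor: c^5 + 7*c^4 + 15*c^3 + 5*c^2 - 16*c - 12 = (c + 3)*(c^4 + 4*c^3 + 3*c^2 - 4*c - 4) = (c + 2)*(c + 3)*(c^3 + 2*c^2 - c - 2) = (c + 2)^2*(c + 3)*(c^2 - 1) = (c + 1)*(c + 2)^2*(c + 3)*(c - 1)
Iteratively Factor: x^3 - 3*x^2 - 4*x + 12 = (x - 3)*(x^2 - 4) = (x - 3)*(x + 2)*(x - 2)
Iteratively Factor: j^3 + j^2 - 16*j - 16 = (j - 4)*(j^2 + 5*j + 4) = (j - 4)*(j + 1)*(j + 4)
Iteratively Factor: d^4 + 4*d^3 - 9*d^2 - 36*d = (d - 3)*(d^3 + 7*d^2 + 12*d) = d*(d - 3)*(d^2 + 7*d + 12) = d*(d - 3)*(d + 3)*(d + 4)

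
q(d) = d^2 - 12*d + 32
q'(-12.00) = -36.00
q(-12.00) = 320.00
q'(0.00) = -12.00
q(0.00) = 32.00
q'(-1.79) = -15.58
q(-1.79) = 56.68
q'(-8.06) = -28.12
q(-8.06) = 193.68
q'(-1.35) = -14.70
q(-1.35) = 50.02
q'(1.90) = -8.20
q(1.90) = 12.81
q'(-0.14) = -12.28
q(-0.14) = 33.70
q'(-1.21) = -14.42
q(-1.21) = 47.98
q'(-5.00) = -22.00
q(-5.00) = 117.00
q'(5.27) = -1.46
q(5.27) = -3.47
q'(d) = 2*d - 12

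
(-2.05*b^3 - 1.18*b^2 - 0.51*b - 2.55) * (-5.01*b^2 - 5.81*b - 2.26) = 10.2705*b^5 + 17.8223*b^4 + 14.0439*b^3 + 18.4054*b^2 + 15.9681*b + 5.763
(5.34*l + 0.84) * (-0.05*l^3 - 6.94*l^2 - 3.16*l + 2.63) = -0.267*l^4 - 37.1016*l^3 - 22.704*l^2 + 11.3898*l + 2.2092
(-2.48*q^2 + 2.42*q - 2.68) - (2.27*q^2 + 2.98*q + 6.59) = -4.75*q^2 - 0.56*q - 9.27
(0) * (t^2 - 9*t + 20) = 0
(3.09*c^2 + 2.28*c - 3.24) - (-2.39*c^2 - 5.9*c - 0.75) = 5.48*c^2 + 8.18*c - 2.49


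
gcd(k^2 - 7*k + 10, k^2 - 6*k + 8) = k - 2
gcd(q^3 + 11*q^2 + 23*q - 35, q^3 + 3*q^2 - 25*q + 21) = q^2 + 6*q - 7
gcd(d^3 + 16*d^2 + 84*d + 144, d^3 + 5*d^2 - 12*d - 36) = d + 6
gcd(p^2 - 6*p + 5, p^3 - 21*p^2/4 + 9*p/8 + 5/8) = p - 5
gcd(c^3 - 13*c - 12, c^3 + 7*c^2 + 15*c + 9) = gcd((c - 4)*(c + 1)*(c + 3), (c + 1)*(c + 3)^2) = c^2 + 4*c + 3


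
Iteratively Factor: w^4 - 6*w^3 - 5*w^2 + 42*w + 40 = (w - 5)*(w^3 - w^2 - 10*w - 8) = (w - 5)*(w - 4)*(w^2 + 3*w + 2) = (w - 5)*(w - 4)*(w + 1)*(w + 2)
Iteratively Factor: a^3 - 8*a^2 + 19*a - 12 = (a - 1)*(a^2 - 7*a + 12) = (a - 3)*(a - 1)*(a - 4)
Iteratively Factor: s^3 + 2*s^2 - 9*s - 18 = (s + 3)*(s^2 - s - 6) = (s + 2)*(s + 3)*(s - 3)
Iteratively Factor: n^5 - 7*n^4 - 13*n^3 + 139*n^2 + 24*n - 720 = (n - 4)*(n^4 - 3*n^3 - 25*n^2 + 39*n + 180) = (n - 4)*(n + 3)*(n^3 - 6*n^2 - 7*n + 60) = (n - 4)^2*(n + 3)*(n^2 - 2*n - 15) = (n - 5)*(n - 4)^2*(n + 3)*(n + 3)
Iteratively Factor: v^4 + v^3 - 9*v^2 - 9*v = (v + 3)*(v^3 - 2*v^2 - 3*v) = (v - 3)*(v + 3)*(v^2 + v) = v*(v - 3)*(v + 3)*(v + 1)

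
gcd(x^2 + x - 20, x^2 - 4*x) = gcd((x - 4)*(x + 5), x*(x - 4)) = x - 4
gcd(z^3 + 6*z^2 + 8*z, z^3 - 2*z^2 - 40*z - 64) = z^2 + 6*z + 8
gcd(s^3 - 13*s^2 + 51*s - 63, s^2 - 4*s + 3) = s - 3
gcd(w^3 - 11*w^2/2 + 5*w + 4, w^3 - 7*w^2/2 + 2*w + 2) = w^2 - 3*w/2 - 1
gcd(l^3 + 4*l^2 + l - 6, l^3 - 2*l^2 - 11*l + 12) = l^2 + 2*l - 3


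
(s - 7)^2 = s^2 - 14*s + 49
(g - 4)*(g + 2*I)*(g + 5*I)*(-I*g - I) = -I*g^4 + 7*g^3 + 3*I*g^3 - 21*g^2 + 14*I*g^2 - 28*g - 30*I*g - 40*I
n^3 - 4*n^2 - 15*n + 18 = (n - 6)*(n - 1)*(n + 3)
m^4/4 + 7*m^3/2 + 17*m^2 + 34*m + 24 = (m/4 + 1/2)*(m + 2)*(m + 4)*(m + 6)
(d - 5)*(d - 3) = d^2 - 8*d + 15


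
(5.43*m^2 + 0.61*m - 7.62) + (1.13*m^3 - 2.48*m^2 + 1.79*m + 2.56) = 1.13*m^3 + 2.95*m^2 + 2.4*m - 5.06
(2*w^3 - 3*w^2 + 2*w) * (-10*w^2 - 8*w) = -20*w^5 + 14*w^4 + 4*w^3 - 16*w^2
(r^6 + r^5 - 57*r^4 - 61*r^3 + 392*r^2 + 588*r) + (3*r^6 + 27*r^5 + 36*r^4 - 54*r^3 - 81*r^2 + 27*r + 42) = 4*r^6 + 28*r^5 - 21*r^4 - 115*r^3 + 311*r^2 + 615*r + 42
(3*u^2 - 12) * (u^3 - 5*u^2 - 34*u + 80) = 3*u^5 - 15*u^4 - 114*u^3 + 300*u^2 + 408*u - 960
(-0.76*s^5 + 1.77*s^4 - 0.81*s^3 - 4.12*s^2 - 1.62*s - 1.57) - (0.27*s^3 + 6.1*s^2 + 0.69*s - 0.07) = -0.76*s^5 + 1.77*s^4 - 1.08*s^3 - 10.22*s^2 - 2.31*s - 1.5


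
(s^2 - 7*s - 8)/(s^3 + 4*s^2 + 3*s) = (s - 8)/(s*(s + 3))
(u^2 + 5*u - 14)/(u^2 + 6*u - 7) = (u - 2)/(u - 1)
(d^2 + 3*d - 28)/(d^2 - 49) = (d - 4)/(d - 7)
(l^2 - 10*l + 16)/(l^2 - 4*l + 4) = (l - 8)/(l - 2)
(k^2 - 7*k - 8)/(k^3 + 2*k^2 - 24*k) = (k^2 - 7*k - 8)/(k*(k^2 + 2*k - 24))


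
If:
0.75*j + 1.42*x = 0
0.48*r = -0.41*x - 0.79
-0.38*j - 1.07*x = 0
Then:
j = 0.00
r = -1.65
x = 0.00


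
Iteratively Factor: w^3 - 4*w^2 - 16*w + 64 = (w + 4)*(w^2 - 8*w + 16) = (w - 4)*(w + 4)*(w - 4)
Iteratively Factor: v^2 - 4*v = (v)*(v - 4)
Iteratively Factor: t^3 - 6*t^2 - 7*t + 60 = (t - 4)*(t^2 - 2*t - 15) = (t - 5)*(t - 4)*(t + 3)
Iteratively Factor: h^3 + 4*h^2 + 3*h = (h + 3)*(h^2 + h) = (h + 1)*(h + 3)*(h)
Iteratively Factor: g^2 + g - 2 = (g - 1)*(g + 2)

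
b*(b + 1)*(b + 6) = b^3 + 7*b^2 + 6*b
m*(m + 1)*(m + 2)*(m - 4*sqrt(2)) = m^4 - 4*sqrt(2)*m^3 + 3*m^3 - 12*sqrt(2)*m^2 + 2*m^2 - 8*sqrt(2)*m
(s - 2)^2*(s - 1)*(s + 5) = s^4 - 17*s^2 + 36*s - 20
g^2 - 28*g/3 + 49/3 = (g - 7)*(g - 7/3)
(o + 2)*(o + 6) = o^2 + 8*o + 12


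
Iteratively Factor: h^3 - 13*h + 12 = (h - 3)*(h^2 + 3*h - 4) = (h - 3)*(h + 4)*(h - 1)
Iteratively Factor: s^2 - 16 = (s + 4)*(s - 4)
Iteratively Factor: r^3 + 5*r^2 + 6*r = (r + 2)*(r^2 + 3*r) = r*(r + 2)*(r + 3)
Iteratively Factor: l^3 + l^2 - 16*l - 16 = (l + 4)*(l^2 - 3*l - 4) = (l - 4)*(l + 4)*(l + 1)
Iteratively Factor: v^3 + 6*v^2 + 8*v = (v + 2)*(v^2 + 4*v) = (v + 2)*(v + 4)*(v)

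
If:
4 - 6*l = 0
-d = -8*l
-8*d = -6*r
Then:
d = 16/3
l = 2/3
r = 64/9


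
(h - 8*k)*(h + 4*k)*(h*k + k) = h^3*k - 4*h^2*k^2 + h^2*k - 32*h*k^3 - 4*h*k^2 - 32*k^3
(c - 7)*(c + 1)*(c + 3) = c^3 - 3*c^2 - 25*c - 21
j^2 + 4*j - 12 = (j - 2)*(j + 6)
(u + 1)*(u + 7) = u^2 + 8*u + 7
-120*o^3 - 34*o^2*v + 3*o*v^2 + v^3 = (-6*o + v)*(4*o + v)*(5*o + v)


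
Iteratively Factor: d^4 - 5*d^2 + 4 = (d + 1)*(d^3 - d^2 - 4*d + 4) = (d - 2)*(d + 1)*(d^2 + d - 2) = (d - 2)*(d - 1)*(d + 1)*(d + 2)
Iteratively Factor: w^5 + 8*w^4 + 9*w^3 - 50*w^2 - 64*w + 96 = (w + 3)*(w^4 + 5*w^3 - 6*w^2 - 32*w + 32) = (w + 3)*(w + 4)*(w^3 + w^2 - 10*w + 8) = (w - 1)*(w + 3)*(w + 4)*(w^2 + 2*w - 8) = (w - 2)*(w - 1)*(w + 3)*(w + 4)*(w + 4)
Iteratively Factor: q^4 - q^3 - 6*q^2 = (q + 2)*(q^3 - 3*q^2) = q*(q + 2)*(q^2 - 3*q) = q*(q - 3)*(q + 2)*(q)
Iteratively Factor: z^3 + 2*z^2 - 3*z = (z - 1)*(z^2 + 3*z) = z*(z - 1)*(z + 3)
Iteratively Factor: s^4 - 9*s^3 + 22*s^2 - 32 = (s - 4)*(s^3 - 5*s^2 + 2*s + 8) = (s - 4)*(s + 1)*(s^2 - 6*s + 8) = (s - 4)^2*(s + 1)*(s - 2)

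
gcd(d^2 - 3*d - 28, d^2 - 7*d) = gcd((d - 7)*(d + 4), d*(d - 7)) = d - 7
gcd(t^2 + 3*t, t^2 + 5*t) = t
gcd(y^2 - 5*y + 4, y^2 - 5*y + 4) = y^2 - 5*y + 4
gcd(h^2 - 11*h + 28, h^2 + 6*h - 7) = 1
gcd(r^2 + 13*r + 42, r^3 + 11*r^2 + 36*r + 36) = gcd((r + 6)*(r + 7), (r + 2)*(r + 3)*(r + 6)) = r + 6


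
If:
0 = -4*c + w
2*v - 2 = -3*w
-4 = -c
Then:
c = 4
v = -23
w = 16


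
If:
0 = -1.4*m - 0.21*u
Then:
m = -0.15*u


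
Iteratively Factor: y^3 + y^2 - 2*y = (y + 2)*(y^2 - y) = y*(y + 2)*(y - 1)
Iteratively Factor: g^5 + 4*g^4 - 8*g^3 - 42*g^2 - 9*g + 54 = (g + 3)*(g^4 + g^3 - 11*g^2 - 9*g + 18) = (g - 3)*(g + 3)*(g^3 + 4*g^2 + g - 6) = (g - 3)*(g - 1)*(g + 3)*(g^2 + 5*g + 6) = (g - 3)*(g - 1)*(g + 3)^2*(g + 2)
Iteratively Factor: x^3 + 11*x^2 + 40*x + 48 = (x + 3)*(x^2 + 8*x + 16) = (x + 3)*(x + 4)*(x + 4)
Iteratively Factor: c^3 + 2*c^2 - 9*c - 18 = (c + 3)*(c^2 - c - 6) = (c - 3)*(c + 3)*(c + 2)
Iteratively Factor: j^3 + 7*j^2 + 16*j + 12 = (j + 3)*(j^2 + 4*j + 4) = (j + 2)*(j + 3)*(j + 2)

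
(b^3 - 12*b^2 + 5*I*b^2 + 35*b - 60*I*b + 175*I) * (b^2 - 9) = b^5 - 12*b^4 + 5*I*b^4 + 26*b^3 - 60*I*b^3 + 108*b^2 + 130*I*b^2 - 315*b + 540*I*b - 1575*I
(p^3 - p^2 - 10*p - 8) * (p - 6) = p^4 - 7*p^3 - 4*p^2 + 52*p + 48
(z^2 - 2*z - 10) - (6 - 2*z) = z^2 - 16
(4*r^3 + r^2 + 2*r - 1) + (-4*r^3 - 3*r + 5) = r^2 - r + 4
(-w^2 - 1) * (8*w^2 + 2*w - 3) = -8*w^4 - 2*w^3 - 5*w^2 - 2*w + 3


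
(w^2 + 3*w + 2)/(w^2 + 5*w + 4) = (w + 2)/(w + 4)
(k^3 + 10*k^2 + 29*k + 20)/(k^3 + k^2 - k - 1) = (k^2 + 9*k + 20)/(k^2 - 1)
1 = 1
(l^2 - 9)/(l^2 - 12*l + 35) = (l^2 - 9)/(l^2 - 12*l + 35)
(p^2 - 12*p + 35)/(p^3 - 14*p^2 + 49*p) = (p - 5)/(p*(p - 7))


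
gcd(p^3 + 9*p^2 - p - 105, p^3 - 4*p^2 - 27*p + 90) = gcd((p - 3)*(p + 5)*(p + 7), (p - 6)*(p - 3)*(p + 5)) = p^2 + 2*p - 15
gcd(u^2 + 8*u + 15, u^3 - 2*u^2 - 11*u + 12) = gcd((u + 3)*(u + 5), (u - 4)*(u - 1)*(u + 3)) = u + 3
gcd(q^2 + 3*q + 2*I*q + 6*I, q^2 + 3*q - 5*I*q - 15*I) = q + 3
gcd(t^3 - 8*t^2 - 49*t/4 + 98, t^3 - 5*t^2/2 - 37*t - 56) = t^2 - 9*t/2 - 28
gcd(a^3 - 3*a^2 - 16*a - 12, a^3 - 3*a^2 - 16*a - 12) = a^3 - 3*a^2 - 16*a - 12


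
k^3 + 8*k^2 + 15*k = k*(k + 3)*(k + 5)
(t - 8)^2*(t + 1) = t^3 - 15*t^2 + 48*t + 64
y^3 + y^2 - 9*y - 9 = (y - 3)*(y + 1)*(y + 3)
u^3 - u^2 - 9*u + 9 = (u - 3)*(u - 1)*(u + 3)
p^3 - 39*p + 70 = (p - 5)*(p - 2)*(p + 7)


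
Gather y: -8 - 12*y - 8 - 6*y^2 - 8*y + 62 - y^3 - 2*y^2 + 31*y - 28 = -y^3 - 8*y^2 + 11*y + 18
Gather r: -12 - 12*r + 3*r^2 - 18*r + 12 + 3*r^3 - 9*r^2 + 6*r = 3*r^3 - 6*r^2 - 24*r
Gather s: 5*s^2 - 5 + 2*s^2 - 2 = 7*s^2 - 7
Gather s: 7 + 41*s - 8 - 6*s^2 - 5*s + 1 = -6*s^2 + 36*s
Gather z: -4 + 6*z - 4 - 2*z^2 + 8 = -2*z^2 + 6*z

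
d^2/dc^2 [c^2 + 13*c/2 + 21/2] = 2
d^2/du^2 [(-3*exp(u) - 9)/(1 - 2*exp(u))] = (42*exp(u) + 21)*exp(u)/(8*exp(3*u) - 12*exp(2*u) + 6*exp(u) - 1)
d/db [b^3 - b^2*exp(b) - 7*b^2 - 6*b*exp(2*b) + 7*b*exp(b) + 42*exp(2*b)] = -b^2*exp(b) + 3*b^2 - 12*b*exp(2*b) + 5*b*exp(b) - 14*b + 78*exp(2*b) + 7*exp(b)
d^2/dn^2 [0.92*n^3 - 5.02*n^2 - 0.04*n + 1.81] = 5.52*n - 10.04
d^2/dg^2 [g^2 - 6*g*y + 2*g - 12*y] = 2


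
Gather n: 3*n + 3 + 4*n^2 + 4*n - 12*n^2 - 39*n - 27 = -8*n^2 - 32*n - 24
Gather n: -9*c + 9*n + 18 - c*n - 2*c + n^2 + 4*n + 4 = -11*c + n^2 + n*(13 - c) + 22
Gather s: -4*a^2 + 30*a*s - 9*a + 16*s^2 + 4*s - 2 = -4*a^2 - 9*a + 16*s^2 + s*(30*a + 4) - 2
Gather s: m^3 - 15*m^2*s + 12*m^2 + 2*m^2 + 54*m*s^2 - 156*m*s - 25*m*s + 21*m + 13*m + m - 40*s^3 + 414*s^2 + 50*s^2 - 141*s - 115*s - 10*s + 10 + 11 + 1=m^3 + 14*m^2 + 35*m - 40*s^3 + s^2*(54*m + 464) + s*(-15*m^2 - 181*m - 266) + 22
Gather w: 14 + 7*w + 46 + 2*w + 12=9*w + 72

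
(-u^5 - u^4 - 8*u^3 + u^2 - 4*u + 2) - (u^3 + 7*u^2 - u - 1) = -u^5 - u^4 - 9*u^3 - 6*u^2 - 3*u + 3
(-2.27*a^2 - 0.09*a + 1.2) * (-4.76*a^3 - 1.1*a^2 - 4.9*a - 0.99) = 10.8052*a^5 + 2.9254*a^4 + 5.51*a^3 + 1.3683*a^2 - 5.7909*a - 1.188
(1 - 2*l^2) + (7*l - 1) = -2*l^2 + 7*l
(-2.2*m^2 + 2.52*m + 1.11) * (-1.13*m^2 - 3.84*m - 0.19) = 2.486*m^4 + 5.6004*m^3 - 10.5131*m^2 - 4.7412*m - 0.2109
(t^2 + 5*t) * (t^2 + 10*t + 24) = t^4 + 15*t^3 + 74*t^2 + 120*t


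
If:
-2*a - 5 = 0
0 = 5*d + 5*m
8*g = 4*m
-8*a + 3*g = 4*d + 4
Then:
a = -5/2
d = 32/11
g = -16/11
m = -32/11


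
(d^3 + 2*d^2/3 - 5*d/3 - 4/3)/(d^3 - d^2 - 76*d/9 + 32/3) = 3*(d^2 + 2*d + 1)/(3*d^2 + d - 24)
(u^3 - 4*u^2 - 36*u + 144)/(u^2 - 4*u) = u - 36/u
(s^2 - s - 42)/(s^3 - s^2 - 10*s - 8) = (-s^2 + s + 42)/(-s^3 + s^2 + 10*s + 8)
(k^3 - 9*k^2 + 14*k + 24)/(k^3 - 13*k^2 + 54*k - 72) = (k + 1)/(k - 3)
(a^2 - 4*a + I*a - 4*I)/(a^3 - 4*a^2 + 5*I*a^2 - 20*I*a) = (a + I)/(a*(a + 5*I))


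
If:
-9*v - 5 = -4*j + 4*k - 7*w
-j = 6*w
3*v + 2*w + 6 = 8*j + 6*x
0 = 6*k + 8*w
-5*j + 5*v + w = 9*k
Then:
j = -225/493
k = -50/493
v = -645/986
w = 75/986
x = 2577/1972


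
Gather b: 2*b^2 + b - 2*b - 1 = 2*b^2 - b - 1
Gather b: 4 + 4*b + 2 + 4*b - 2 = 8*b + 4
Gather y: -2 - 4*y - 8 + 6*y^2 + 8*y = 6*y^2 + 4*y - 10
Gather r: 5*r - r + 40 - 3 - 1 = 4*r + 36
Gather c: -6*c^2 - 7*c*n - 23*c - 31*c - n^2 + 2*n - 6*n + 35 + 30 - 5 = -6*c^2 + c*(-7*n - 54) - n^2 - 4*n + 60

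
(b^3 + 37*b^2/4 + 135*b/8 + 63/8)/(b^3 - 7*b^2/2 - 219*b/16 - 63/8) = 2*(2*b^2 + 17*b + 21)/(4*b^2 - 17*b - 42)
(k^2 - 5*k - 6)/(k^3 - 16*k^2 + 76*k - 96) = (k + 1)/(k^2 - 10*k + 16)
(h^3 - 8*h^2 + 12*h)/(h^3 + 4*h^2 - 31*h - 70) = h*(h^2 - 8*h + 12)/(h^3 + 4*h^2 - 31*h - 70)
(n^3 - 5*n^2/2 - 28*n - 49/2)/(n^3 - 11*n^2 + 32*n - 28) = (2*n^2 + 9*n + 7)/(2*(n^2 - 4*n + 4))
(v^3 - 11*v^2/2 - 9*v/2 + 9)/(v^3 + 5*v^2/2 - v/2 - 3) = (v - 6)/(v + 2)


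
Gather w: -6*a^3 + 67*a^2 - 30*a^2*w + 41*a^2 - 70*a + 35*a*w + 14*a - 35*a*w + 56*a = -6*a^3 - 30*a^2*w + 108*a^2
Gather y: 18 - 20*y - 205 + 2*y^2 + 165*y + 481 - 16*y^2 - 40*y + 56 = -14*y^2 + 105*y + 350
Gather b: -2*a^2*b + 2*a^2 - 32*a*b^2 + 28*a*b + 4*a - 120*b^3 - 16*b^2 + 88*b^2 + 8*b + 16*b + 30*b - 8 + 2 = 2*a^2 + 4*a - 120*b^3 + b^2*(72 - 32*a) + b*(-2*a^2 + 28*a + 54) - 6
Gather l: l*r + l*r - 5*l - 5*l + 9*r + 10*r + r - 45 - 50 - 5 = l*(2*r - 10) + 20*r - 100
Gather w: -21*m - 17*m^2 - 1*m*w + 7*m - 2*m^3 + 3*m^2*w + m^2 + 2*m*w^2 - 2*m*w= -2*m^3 - 16*m^2 + 2*m*w^2 - 14*m + w*(3*m^2 - 3*m)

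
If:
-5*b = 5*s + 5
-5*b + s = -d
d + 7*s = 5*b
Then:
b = -1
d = -5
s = 0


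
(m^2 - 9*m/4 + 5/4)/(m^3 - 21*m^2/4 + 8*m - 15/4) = 1/(m - 3)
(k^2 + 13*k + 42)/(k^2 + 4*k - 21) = (k + 6)/(k - 3)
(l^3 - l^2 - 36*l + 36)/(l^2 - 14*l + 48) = (l^2 + 5*l - 6)/(l - 8)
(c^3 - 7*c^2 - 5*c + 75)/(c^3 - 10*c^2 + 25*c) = (c + 3)/c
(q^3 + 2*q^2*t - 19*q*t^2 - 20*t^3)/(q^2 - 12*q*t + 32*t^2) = (q^2 + 6*q*t + 5*t^2)/(q - 8*t)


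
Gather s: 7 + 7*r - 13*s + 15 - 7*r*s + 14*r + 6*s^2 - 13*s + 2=21*r + 6*s^2 + s*(-7*r - 26) + 24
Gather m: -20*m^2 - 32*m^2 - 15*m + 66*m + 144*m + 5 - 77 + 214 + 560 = -52*m^2 + 195*m + 702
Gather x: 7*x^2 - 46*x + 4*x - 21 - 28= 7*x^2 - 42*x - 49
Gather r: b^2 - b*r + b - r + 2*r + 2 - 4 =b^2 + b + r*(1 - b) - 2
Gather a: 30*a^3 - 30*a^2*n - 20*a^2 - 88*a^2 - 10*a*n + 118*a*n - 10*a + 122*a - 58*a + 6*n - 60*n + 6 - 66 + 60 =30*a^3 + a^2*(-30*n - 108) + a*(108*n + 54) - 54*n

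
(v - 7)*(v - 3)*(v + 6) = v^3 - 4*v^2 - 39*v + 126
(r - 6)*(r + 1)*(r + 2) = r^3 - 3*r^2 - 16*r - 12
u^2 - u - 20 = (u - 5)*(u + 4)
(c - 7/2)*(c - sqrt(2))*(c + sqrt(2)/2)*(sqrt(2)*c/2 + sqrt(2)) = sqrt(2)*c^4/2 - 3*sqrt(2)*c^3/4 - c^3/2 - 4*sqrt(2)*c^2 + 3*c^2/4 + 3*sqrt(2)*c/4 + 7*c/2 + 7*sqrt(2)/2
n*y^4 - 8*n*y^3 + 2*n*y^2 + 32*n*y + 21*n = (y - 7)*(y - 3)*(y + 1)*(n*y + n)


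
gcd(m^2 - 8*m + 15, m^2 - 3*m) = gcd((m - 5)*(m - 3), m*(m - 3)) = m - 3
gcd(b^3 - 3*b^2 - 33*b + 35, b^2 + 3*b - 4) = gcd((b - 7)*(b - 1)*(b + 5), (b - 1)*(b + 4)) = b - 1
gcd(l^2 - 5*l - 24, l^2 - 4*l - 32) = l - 8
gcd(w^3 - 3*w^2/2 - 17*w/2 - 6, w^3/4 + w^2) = 1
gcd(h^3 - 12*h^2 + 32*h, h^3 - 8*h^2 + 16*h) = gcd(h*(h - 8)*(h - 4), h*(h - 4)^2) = h^2 - 4*h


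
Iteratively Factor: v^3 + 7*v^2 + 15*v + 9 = (v + 1)*(v^2 + 6*v + 9) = (v + 1)*(v + 3)*(v + 3)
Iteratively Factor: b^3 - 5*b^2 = (b)*(b^2 - 5*b) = b^2*(b - 5)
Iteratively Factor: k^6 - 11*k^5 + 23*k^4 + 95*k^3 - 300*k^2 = (k + 3)*(k^5 - 14*k^4 + 65*k^3 - 100*k^2) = k*(k + 3)*(k^4 - 14*k^3 + 65*k^2 - 100*k) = k*(k - 5)*(k + 3)*(k^3 - 9*k^2 + 20*k) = k^2*(k - 5)*(k + 3)*(k^2 - 9*k + 20) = k^2*(k - 5)^2*(k + 3)*(k - 4)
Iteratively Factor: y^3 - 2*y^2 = (y)*(y^2 - 2*y) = y^2*(y - 2)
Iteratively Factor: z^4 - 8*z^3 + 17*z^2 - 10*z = (z - 5)*(z^3 - 3*z^2 + 2*z) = (z - 5)*(z - 2)*(z^2 - z) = z*(z - 5)*(z - 2)*(z - 1)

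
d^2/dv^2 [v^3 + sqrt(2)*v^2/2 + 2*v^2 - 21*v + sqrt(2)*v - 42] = 6*v + sqrt(2) + 4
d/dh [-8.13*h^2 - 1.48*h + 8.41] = -16.26*h - 1.48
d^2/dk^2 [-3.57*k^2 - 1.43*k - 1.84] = -7.14000000000000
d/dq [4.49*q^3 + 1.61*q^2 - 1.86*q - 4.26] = 13.47*q^2 + 3.22*q - 1.86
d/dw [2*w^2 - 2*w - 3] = 4*w - 2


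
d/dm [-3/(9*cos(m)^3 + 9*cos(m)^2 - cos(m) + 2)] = 3*(-27*cos(m)^2 - 18*cos(m) + 1)*sin(m)/(9*cos(m)^3 + 9*cos(m)^2 - cos(m) + 2)^2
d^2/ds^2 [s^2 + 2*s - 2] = 2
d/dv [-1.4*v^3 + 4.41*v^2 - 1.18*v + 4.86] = -4.2*v^2 + 8.82*v - 1.18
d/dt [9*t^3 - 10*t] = 27*t^2 - 10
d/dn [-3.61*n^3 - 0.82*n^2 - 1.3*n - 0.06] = -10.83*n^2 - 1.64*n - 1.3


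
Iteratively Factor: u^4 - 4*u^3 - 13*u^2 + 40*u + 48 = (u + 3)*(u^3 - 7*u^2 + 8*u + 16) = (u - 4)*(u + 3)*(u^2 - 3*u - 4) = (u - 4)^2*(u + 3)*(u + 1)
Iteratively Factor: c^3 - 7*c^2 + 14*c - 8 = (c - 4)*(c^2 - 3*c + 2) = (c - 4)*(c - 2)*(c - 1)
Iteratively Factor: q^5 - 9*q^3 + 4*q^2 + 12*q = (q - 2)*(q^4 + 2*q^3 - 5*q^2 - 6*q) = (q - 2)^2*(q^3 + 4*q^2 + 3*q) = q*(q - 2)^2*(q^2 + 4*q + 3) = q*(q - 2)^2*(q + 3)*(q + 1)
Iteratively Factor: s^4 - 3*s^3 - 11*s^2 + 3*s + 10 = (s + 2)*(s^3 - 5*s^2 - s + 5) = (s - 5)*(s + 2)*(s^2 - 1) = (s - 5)*(s - 1)*(s + 2)*(s + 1)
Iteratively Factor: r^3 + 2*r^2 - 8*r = (r)*(r^2 + 2*r - 8) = r*(r - 2)*(r + 4)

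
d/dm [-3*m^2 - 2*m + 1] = -6*m - 2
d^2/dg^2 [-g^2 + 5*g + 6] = -2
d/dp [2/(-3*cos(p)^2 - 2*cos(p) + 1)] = -4*(3*cos(p) + 1)*sin(p)/(3*cos(p)^2 + 2*cos(p) - 1)^2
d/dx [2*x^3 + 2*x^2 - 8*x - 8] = 6*x^2 + 4*x - 8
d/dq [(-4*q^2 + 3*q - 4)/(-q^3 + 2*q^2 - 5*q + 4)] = 2*(-2*q^4 + 3*q^3 + q^2 - 8*q - 4)/(q^6 - 4*q^5 + 14*q^4 - 28*q^3 + 41*q^2 - 40*q + 16)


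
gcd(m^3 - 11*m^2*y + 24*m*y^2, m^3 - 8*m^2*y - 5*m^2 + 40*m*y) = -m^2 + 8*m*y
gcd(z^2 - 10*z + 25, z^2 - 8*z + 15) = z - 5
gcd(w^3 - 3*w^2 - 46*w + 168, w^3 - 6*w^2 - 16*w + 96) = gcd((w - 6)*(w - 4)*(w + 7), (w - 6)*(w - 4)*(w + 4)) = w^2 - 10*w + 24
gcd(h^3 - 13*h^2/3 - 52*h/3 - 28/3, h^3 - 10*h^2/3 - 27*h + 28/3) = h - 7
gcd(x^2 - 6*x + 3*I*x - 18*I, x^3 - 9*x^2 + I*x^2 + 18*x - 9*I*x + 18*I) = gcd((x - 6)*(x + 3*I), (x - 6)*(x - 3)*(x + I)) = x - 6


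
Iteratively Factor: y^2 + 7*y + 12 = (y + 4)*(y + 3)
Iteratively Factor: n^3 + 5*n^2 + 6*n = (n)*(n^2 + 5*n + 6) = n*(n + 2)*(n + 3)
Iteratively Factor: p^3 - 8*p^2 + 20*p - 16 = (p - 4)*(p^2 - 4*p + 4) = (p - 4)*(p - 2)*(p - 2)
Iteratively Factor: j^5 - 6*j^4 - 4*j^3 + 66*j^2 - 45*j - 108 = (j + 3)*(j^4 - 9*j^3 + 23*j^2 - 3*j - 36) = (j - 3)*(j + 3)*(j^3 - 6*j^2 + 5*j + 12) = (j - 4)*(j - 3)*(j + 3)*(j^2 - 2*j - 3) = (j - 4)*(j - 3)^2*(j + 3)*(j + 1)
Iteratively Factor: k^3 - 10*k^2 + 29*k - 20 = (k - 5)*(k^2 - 5*k + 4) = (k - 5)*(k - 1)*(k - 4)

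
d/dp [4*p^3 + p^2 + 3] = 2*p*(6*p + 1)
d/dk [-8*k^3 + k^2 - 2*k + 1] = -24*k^2 + 2*k - 2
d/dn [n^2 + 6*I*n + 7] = 2*n + 6*I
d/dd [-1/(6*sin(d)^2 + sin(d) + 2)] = (12*sin(d) + 1)*cos(d)/(6*sin(d)^2 + sin(d) + 2)^2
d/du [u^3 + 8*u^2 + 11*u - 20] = 3*u^2 + 16*u + 11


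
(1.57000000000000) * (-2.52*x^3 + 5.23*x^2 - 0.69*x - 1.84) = -3.9564*x^3 + 8.2111*x^2 - 1.0833*x - 2.8888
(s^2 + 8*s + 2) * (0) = 0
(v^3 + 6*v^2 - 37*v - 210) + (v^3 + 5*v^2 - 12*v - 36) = 2*v^3 + 11*v^2 - 49*v - 246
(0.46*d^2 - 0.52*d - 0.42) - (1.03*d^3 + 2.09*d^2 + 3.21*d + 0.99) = -1.03*d^3 - 1.63*d^2 - 3.73*d - 1.41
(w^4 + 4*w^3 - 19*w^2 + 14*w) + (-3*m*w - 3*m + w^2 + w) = -3*m*w - 3*m + w^4 + 4*w^3 - 18*w^2 + 15*w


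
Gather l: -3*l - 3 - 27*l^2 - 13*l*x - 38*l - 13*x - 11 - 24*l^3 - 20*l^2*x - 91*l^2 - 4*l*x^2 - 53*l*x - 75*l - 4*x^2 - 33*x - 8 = -24*l^3 + l^2*(-20*x - 118) + l*(-4*x^2 - 66*x - 116) - 4*x^2 - 46*x - 22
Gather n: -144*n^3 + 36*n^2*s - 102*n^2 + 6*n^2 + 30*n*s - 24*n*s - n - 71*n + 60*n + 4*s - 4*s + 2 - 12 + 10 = -144*n^3 + n^2*(36*s - 96) + n*(6*s - 12)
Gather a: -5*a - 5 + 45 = 40 - 5*a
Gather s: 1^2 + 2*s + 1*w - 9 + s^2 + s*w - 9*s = s^2 + s*(w - 7) + w - 8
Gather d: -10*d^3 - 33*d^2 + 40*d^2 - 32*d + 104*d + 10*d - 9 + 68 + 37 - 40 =-10*d^3 + 7*d^2 + 82*d + 56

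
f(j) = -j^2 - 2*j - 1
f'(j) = -2*j - 2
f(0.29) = -1.66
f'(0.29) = -2.58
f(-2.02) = -1.04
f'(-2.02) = 2.04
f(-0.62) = -0.14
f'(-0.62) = -0.76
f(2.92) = -15.37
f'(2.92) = -7.84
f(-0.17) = -0.69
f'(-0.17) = -1.66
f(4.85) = -34.22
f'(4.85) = -11.70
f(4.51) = -30.36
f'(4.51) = -11.02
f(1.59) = -6.71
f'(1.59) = -5.18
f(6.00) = -49.00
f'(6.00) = -14.00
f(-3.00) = -4.00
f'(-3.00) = 4.00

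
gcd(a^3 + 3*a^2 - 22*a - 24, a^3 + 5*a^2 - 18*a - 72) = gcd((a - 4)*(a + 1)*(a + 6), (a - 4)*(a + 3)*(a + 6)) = a^2 + 2*a - 24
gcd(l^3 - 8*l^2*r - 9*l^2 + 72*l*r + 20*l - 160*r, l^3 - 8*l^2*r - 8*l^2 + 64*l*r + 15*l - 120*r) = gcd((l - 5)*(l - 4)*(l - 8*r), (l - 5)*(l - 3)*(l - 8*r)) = -l^2 + 8*l*r + 5*l - 40*r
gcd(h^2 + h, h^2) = h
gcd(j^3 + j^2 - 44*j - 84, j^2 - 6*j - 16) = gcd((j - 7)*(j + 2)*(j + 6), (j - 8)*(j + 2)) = j + 2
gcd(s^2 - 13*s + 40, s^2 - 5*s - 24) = s - 8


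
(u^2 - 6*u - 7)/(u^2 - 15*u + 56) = (u + 1)/(u - 8)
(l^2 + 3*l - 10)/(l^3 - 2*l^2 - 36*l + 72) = (l + 5)/(l^2 - 36)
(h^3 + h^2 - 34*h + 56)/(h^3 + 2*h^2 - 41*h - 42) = (h^2 - 6*h + 8)/(h^2 - 5*h - 6)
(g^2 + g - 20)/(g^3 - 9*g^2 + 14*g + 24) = (g + 5)/(g^2 - 5*g - 6)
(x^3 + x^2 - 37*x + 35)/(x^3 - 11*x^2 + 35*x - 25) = (x + 7)/(x - 5)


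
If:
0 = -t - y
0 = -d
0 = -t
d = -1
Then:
No Solution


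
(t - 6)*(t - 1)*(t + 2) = t^3 - 5*t^2 - 8*t + 12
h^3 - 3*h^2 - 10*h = h*(h - 5)*(h + 2)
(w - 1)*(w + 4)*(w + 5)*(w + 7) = w^4 + 15*w^3 + 67*w^2 + 57*w - 140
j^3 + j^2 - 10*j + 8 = (j - 2)*(j - 1)*(j + 4)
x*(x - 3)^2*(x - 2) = x^4 - 8*x^3 + 21*x^2 - 18*x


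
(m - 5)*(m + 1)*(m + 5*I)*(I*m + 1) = I*m^4 - 4*m^3 - 4*I*m^3 + 16*m^2 + 20*m - 20*I*m - 25*I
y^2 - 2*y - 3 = (y - 3)*(y + 1)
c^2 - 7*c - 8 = (c - 8)*(c + 1)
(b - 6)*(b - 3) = b^2 - 9*b + 18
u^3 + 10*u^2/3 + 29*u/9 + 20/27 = (u + 1/3)*(u + 4/3)*(u + 5/3)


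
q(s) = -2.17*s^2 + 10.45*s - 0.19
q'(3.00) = -2.57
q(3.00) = 11.63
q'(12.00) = -41.63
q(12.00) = -187.27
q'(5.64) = -14.03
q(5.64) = -10.28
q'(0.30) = 9.15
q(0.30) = 2.75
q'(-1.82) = 18.35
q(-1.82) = -26.40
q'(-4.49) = 29.94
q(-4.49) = -90.86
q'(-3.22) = 24.42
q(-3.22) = -56.34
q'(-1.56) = 17.22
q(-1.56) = -21.77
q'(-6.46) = 38.49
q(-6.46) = -158.25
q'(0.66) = 7.59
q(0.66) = 5.76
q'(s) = 10.45 - 4.34*s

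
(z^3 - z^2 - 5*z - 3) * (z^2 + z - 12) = z^5 - 18*z^3 + 4*z^2 + 57*z + 36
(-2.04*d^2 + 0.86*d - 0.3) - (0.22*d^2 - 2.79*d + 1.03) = -2.26*d^2 + 3.65*d - 1.33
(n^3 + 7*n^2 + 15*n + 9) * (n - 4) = n^4 + 3*n^3 - 13*n^2 - 51*n - 36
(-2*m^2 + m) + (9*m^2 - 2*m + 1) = 7*m^2 - m + 1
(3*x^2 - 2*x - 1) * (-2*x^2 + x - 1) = -6*x^4 + 7*x^3 - 3*x^2 + x + 1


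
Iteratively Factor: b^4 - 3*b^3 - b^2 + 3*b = (b - 1)*(b^3 - 2*b^2 - 3*b) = (b - 1)*(b + 1)*(b^2 - 3*b) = (b - 3)*(b - 1)*(b + 1)*(b)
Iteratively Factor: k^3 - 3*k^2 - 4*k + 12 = (k - 2)*(k^2 - k - 6) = (k - 2)*(k + 2)*(k - 3)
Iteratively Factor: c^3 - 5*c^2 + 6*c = (c - 3)*(c^2 - 2*c) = (c - 3)*(c - 2)*(c)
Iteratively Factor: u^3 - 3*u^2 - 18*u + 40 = (u + 4)*(u^2 - 7*u + 10) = (u - 2)*(u + 4)*(u - 5)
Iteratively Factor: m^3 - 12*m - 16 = (m + 2)*(m^2 - 2*m - 8) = (m + 2)^2*(m - 4)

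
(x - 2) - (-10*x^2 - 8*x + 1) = 10*x^2 + 9*x - 3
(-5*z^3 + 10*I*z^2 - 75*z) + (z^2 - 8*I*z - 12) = -5*z^3 + z^2 + 10*I*z^2 - 75*z - 8*I*z - 12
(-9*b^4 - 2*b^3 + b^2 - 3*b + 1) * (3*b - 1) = -27*b^5 + 3*b^4 + 5*b^3 - 10*b^2 + 6*b - 1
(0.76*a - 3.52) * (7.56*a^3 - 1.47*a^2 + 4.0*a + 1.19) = 5.7456*a^4 - 27.7284*a^3 + 8.2144*a^2 - 13.1756*a - 4.1888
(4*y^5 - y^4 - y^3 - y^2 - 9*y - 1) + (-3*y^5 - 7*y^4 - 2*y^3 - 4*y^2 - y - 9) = y^5 - 8*y^4 - 3*y^3 - 5*y^2 - 10*y - 10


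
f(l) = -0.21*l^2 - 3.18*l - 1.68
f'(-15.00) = 3.12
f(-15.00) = -1.23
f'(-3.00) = -1.92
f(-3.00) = 5.97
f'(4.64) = -5.13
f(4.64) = -20.96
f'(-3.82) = -1.58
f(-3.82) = 7.40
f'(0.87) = -3.55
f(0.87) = -4.61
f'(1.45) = -3.79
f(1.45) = -6.73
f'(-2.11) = -2.29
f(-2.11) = 4.09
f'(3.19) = -4.52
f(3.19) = -13.96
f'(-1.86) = -2.40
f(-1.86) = 3.51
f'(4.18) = -4.94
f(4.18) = -18.64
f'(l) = -0.42*l - 3.18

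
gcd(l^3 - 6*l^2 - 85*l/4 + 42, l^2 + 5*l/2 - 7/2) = l + 7/2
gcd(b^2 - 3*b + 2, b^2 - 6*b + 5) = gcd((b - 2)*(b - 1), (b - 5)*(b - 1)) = b - 1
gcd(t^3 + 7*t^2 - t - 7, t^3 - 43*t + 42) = t^2 + 6*t - 7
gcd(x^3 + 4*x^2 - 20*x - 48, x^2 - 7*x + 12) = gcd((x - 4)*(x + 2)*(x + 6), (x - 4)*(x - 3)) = x - 4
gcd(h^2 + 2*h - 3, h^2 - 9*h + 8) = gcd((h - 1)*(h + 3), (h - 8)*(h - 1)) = h - 1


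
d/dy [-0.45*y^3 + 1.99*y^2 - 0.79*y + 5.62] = -1.35*y^2 + 3.98*y - 0.79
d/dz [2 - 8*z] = -8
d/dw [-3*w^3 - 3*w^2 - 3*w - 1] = -9*w^2 - 6*w - 3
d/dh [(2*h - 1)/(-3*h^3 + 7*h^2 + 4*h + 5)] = (12*h^3 - 23*h^2 + 14*h + 14)/(9*h^6 - 42*h^5 + 25*h^4 + 26*h^3 + 86*h^2 + 40*h + 25)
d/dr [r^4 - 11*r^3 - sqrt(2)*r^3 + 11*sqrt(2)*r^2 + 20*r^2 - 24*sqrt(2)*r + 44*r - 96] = 4*r^3 - 33*r^2 - 3*sqrt(2)*r^2 + 22*sqrt(2)*r + 40*r - 24*sqrt(2) + 44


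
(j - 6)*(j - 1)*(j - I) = j^3 - 7*j^2 - I*j^2 + 6*j + 7*I*j - 6*I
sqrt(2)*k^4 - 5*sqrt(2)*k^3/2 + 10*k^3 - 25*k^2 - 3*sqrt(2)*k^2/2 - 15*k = k*(k - 3)*(k + 5*sqrt(2))*(sqrt(2)*k + sqrt(2)/2)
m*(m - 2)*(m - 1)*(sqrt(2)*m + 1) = sqrt(2)*m^4 - 3*sqrt(2)*m^3 + m^3 - 3*m^2 + 2*sqrt(2)*m^2 + 2*m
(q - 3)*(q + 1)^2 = q^3 - q^2 - 5*q - 3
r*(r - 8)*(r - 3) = r^3 - 11*r^2 + 24*r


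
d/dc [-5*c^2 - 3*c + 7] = -10*c - 3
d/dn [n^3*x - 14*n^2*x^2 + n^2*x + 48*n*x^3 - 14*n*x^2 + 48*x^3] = x*(3*n^2 - 28*n*x + 2*n + 48*x^2 - 14*x)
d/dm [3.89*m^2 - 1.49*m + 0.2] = 7.78*m - 1.49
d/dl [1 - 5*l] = -5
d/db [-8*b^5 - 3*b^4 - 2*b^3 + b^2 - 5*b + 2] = -40*b^4 - 12*b^3 - 6*b^2 + 2*b - 5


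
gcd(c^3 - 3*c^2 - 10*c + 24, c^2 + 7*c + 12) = c + 3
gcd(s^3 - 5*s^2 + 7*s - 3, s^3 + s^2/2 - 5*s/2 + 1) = s - 1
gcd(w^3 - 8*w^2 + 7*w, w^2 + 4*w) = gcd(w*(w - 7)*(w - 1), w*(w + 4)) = w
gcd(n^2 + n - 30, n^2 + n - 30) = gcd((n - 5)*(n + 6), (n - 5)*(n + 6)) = n^2 + n - 30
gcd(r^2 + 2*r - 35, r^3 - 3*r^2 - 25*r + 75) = r - 5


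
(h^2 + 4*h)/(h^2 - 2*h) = (h + 4)/(h - 2)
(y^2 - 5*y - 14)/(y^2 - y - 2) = (-y^2 + 5*y + 14)/(-y^2 + y + 2)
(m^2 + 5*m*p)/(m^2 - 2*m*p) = (m + 5*p)/(m - 2*p)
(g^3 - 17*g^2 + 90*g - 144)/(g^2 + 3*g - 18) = (g^2 - 14*g + 48)/(g + 6)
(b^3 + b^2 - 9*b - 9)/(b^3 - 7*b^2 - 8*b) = (b^2 - 9)/(b*(b - 8))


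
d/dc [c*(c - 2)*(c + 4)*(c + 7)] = 4*c^3 + 27*c^2 + 12*c - 56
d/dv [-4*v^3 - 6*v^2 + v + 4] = -12*v^2 - 12*v + 1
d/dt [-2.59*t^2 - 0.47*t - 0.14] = -5.18*t - 0.47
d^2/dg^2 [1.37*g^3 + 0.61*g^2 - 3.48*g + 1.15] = 8.22*g + 1.22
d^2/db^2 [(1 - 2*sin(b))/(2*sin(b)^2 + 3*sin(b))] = (8*sin(b)^2 - 28*sin(b) - 34 + 15/sin(b) + 36/sin(b)^2 + 18/sin(b)^3)/(2*sin(b) + 3)^3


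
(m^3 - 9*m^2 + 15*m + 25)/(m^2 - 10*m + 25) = m + 1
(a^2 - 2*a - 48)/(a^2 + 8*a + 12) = (a - 8)/(a + 2)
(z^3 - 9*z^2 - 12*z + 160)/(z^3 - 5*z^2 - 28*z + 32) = (z - 5)/(z - 1)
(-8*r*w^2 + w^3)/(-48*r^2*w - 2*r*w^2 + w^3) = w/(6*r + w)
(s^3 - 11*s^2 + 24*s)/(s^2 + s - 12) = s*(s - 8)/(s + 4)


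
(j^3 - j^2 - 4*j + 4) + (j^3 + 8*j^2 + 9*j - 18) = 2*j^3 + 7*j^2 + 5*j - 14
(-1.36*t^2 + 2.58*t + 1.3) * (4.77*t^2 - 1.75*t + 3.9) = -6.4872*t^4 + 14.6866*t^3 - 3.618*t^2 + 7.787*t + 5.07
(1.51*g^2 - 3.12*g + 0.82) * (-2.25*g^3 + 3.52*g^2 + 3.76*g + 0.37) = -3.3975*g^5 + 12.3352*g^4 - 7.1498*g^3 - 8.2861*g^2 + 1.9288*g + 0.3034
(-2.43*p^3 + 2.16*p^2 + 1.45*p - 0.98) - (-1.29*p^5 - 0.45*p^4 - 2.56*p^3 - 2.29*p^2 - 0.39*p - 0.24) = 1.29*p^5 + 0.45*p^4 + 0.13*p^3 + 4.45*p^2 + 1.84*p - 0.74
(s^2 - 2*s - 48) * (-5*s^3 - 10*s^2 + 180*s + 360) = -5*s^5 + 440*s^3 + 480*s^2 - 9360*s - 17280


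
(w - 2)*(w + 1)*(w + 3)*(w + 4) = w^4 + 6*w^3 + 3*w^2 - 26*w - 24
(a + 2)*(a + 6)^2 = a^3 + 14*a^2 + 60*a + 72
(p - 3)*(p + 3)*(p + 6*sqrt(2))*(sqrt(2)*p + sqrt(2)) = sqrt(2)*p^4 + sqrt(2)*p^3 + 12*p^3 - 9*sqrt(2)*p^2 + 12*p^2 - 108*p - 9*sqrt(2)*p - 108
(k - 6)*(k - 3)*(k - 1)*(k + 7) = k^4 - 3*k^3 - 43*k^2 + 171*k - 126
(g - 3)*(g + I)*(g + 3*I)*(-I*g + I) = -I*g^4 + 4*g^3 + 4*I*g^3 - 16*g^2 + 12*g - 12*I*g + 9*I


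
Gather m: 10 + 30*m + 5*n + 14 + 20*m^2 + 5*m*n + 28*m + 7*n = 20*m^2 + m*(5*n + 58) + 12*n + 24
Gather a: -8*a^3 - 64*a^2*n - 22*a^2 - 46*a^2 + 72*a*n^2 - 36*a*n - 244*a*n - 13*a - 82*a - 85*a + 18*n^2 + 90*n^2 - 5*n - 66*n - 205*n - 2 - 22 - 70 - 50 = -8*a^3 + a^2*(-64*n - 68) + a*(72*n^2 - 280*n - 180) + 108*n^2 - 276*n - 144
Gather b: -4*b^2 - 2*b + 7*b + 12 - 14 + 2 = -4*b^2 + 5*b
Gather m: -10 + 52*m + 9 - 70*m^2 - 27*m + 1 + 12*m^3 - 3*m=12*m^3 - 70*m^2 + 22*m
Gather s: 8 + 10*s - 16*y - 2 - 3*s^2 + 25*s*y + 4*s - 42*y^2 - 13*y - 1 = -3*s^2 + s*(25*y + 14) - 42*y^2 - 29*y + 5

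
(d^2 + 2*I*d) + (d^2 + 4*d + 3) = 2*d^2 + 4*d + 2*I*d + 3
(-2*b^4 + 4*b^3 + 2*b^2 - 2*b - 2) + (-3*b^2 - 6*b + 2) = -2*b^4 + 4*b^3 - b^2 - 8*b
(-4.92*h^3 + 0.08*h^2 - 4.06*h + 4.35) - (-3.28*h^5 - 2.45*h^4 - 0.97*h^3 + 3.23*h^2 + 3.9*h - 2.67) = 3.28*h^5 + 2.45*h^4 - 3.95*h^3 - 3.15*h^2 - 7.96*h + 7.02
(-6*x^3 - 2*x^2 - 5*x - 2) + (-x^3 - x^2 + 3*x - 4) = -7*x^3 - 3*x^2 - 2*x - 6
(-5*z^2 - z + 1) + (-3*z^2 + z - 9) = -8*z^2 - 8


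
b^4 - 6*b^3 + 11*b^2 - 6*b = b*(b - 3)*(b - 2)*(b - 1)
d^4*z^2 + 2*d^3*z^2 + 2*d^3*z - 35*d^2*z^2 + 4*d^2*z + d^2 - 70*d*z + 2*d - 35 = (d - 5)*(d + 7)*(d*z + 1)^2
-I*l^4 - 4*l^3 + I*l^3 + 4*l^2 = l^2*(l - 4*I)*(-I*l + I)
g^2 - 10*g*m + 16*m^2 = (g - 8*m)*(g - 2*m)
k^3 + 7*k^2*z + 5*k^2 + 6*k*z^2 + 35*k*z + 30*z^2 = (k + 5)*(k + z)*(k + 6*z)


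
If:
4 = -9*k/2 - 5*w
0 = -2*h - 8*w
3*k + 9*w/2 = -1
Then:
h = -40/7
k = -52/21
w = 10/7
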